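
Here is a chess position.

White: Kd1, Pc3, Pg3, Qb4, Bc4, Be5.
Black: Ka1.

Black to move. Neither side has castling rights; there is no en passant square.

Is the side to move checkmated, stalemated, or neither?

Black to move; black king on a1.
In check: no.
King squares — b1: attacked by Qb4; a2: attacked by Bc4; b2: attacked by Qb4.
Legal moves for Black: none.
Not in check and no legal moves → stalemate.

stalemate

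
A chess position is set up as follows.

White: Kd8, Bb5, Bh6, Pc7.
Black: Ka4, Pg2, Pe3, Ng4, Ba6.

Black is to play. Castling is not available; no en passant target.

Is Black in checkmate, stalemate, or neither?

Black to move; black king on a4.
In check: yes, from the white bishop on b5.
Legal moves for Black: Kxb5, Ka5, Kb4, Kb3, Ka3, Bxb5.
Black is in check but has 6 legal moves → neither.

neither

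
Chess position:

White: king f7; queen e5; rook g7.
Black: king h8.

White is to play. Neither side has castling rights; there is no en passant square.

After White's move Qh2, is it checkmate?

After Qh2: black king on h8; in check: yes, from the white queen on h2.
King squares — g7: attacked by Kf7; h7: attacked by Qh2; g8: attacked by Kf7.
Black has no legal moves → checkmate.

yes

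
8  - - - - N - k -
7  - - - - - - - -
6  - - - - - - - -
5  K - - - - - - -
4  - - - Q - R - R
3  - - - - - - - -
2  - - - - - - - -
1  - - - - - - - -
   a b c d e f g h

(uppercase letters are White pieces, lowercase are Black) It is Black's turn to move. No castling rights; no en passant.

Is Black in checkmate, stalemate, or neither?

Black to move; black king on g8.
In check: no.
King squares — f7: attacked by Rf4; g7: attacked by Qd4; h7: attacked by Rh4; f8: attacked by Rf4; h8: attacked by Qd4.
Legal moves for Black: none.
Not in check and no legal moves → stalemate.

stalemate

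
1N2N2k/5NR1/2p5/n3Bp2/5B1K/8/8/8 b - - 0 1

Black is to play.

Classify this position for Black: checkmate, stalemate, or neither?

Black to move; black king on h8.
In check: yes, from the white knight on f7.
King squares — g7: attacked by Be5; h7: attacked by Rg7; g8: attacked by Rg7.
Legal moves for Black: none.
In check with no legal moves → checkmate.

checkmate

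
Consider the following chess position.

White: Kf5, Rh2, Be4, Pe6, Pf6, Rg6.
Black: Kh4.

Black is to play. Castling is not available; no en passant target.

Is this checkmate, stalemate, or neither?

Black to move; black king on h4.
In check: yes, from the white rook on h2.
King squares — g3: attacked by Rg6; h3: attacked by Rh2; g4: attacked by Kf5; g5: attacked by Kf5; h5: attacked by Rh2.
Legal moves for Black: none.
In check with no legal moves → checkmate.

checkmate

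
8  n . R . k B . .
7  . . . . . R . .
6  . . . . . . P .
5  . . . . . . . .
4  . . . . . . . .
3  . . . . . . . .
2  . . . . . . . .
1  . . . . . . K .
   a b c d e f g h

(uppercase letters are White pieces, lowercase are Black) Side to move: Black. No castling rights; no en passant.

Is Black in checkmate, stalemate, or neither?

Black to move; black king on e8.
In check: yes, from the white rook on c8.
King squares — d7: attacked by Rf7; e7: attacked by Rf7; f7: attacked by Pg6; d8: attacked by Rc8; f8: attacked by Rf7.
Legal moves for Black: none.
In check with no legal moves → checkmate.

checkmate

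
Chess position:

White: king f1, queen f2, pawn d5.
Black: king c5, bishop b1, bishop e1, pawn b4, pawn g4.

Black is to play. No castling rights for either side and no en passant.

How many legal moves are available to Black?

5

Black to move; king on c5.
In check: yes, from the white queen on f2.
Legal moves: Kd6, Kxd5, Kb5, Kc4, Bxf2.
Count: 5.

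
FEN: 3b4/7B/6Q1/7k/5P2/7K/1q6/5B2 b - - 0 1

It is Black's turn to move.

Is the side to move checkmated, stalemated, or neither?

checkmate

Black to move; black king on h5.
In check: yes, from the white queen on g6.
King squares — g4: attacked by Kh3; h4: attacked by Kh3; g5: attacked by Pf4; g6: attacked by Bh7; h6: attacked by Qg6.
Legal moves for Black: none.
In check with no legal moves → checkmate.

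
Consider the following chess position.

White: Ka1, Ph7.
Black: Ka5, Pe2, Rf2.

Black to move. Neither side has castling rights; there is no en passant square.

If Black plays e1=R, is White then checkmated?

After e1=R: white king on a1; in check: yes, from the black rook on e1.
King squares — b1: attacked by Re1; a2: attacked by Rf2; b2: attacked by Rf2.
White has no legal moves → checkmate.

yes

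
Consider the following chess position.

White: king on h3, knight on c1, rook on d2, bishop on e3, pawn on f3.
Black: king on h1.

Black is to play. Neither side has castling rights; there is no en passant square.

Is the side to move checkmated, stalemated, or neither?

Black to move; black king on h1.
In check: no.
King squares — g1: attacked by Be3; g2: attacked by Rd2; h2: attacked by Rd2.
Legal moves for Black: none.
Not in check and no legal moves → stalemate.

stalemate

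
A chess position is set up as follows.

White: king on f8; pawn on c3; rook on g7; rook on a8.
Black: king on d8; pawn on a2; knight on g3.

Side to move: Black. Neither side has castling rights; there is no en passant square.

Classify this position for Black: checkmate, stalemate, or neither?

checkmate

Black to move; black king on d8.
In check: yes, from the white rook on a8.
King squares — c7: attacked by Rg7; d7: attacked by Rg7; e7: attacked by Rg7; c8: attacked by Ra8; e8: attacked by Ra8.
Legal moves for Black: none.
In check with no legal moves → checkmate.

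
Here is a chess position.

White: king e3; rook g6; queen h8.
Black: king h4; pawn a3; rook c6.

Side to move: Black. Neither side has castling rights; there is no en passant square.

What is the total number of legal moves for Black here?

Black to move; king on h4.
In check: yes, from the white queen on h8.
Legal moves: none.
Count: 0.

0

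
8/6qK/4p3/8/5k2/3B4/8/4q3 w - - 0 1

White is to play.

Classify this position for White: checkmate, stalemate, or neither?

White to move; white king on h7.
In check: yes, from the black queen on g7.
King squares — g6: attacked by Qg7; h6: attacked by Qg7; g7: available; g8: attacked by Qg7; h8: attacked by Qg7.
Legal moves for White: Kxg7.
White is in check but has 1 legal move → neither.

neither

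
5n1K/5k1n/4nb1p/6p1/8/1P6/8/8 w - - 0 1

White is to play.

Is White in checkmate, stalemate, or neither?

White to move; white king on h8.
In check: yes, from the black bishop on f6.
King squares — g7: attacked by Ne6; h7: attacked by Nf8; g8: attacked by Kf7.
Legal moves for White: none.
In check with no legal moves → checkmate.

checkmate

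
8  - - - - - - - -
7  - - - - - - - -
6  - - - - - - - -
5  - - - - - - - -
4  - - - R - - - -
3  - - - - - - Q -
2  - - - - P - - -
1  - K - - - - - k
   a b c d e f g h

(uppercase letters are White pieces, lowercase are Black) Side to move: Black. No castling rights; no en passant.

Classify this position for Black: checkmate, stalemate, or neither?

Black to move; black king on h1.
In check: no.
King squares — g1: attacked by Qg3; g2: attacked by Qg3; h2: attacked by Qg3.
Legal moves for Black: none.
Not in check and no legal moves → stalemate.

stalemate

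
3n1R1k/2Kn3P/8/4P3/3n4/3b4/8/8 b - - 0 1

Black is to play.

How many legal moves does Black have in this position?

3

Black to move; king on h8.
In check: yes, from the white rook on f8.
Legal moves: Kxh7, Kg7, Nxf8.
Count: 3.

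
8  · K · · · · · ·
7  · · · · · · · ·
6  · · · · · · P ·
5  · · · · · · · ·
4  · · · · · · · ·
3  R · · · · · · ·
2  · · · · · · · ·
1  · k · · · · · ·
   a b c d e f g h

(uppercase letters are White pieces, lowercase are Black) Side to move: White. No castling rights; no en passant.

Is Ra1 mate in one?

After Ra1: black king on b1; in check: yes, from the white rook on a1.
Black has 3 legal replies: Kc2, Kb2, Kxa1.
In check but a legal move exists → not checkmate.

no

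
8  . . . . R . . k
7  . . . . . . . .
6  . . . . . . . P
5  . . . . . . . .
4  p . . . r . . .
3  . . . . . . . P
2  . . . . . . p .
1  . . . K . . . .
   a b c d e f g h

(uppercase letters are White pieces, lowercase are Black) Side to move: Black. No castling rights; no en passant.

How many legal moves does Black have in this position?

Black to move; king on h8.
In check: yes, from the white rook on e8.
Legal moves: Kh7, Rxe8.
Count: 2.

2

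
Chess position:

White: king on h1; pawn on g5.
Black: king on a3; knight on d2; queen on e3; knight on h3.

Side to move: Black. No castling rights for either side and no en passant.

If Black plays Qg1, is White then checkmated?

After Qg1: white king on h1; in check: yes, from the black queen on g1.
King squares — g1: attacked by Nh3; g2: attacked by Qg1; h2: attacked by Qg1.
White has no legal moves → checkmate.

yes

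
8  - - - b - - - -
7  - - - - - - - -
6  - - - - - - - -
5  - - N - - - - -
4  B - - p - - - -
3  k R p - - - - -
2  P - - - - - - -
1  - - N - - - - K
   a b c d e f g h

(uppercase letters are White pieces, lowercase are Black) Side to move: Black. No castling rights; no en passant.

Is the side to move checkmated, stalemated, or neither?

checkmate

Black to move; black king on a3.
In check: yes, from the white rook on b3.
King squares — a2: attacked by Nc1; b2: attacked by Rb3; b3: attacked by Nc1; a4: attacked by Nc5; b4: attacked by Rb3.
Legal moves for Black: none.
In check with no legal moves → checkmate.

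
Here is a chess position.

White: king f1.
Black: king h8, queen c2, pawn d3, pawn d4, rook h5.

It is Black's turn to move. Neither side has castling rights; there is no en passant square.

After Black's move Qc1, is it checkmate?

After Qc1: white king on f1; in check: yes, from the black queen on c1.
White has 2 legal replies: Kg2, Kf2.
In check but a legal move exists → not checkmate.

no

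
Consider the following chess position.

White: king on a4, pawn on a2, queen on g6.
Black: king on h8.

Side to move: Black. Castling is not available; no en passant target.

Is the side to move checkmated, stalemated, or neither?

Black to move; black king on h8.
In check: no.
King squares — g7: attacked by Qg6; h7: attacked by Qg6; g8: attacked by Qg6.
Legal moves for Black: none.
Not in check and no legal moves → stalemate.

stalemate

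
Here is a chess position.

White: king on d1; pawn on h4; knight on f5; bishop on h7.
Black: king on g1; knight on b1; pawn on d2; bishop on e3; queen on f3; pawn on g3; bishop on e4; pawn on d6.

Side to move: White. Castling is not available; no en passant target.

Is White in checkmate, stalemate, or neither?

checkmate

White to move; white king on d1.
In check: yes, from the black queen on f3.
King squares — c1: attacked by Pd2; e1: attacked by Pd2; c2: attacked by Be4; d2: attacked by Nb1; e2: attacked by Qf3.
Legal moves for White: none.
In check with no legal moves → checkmate.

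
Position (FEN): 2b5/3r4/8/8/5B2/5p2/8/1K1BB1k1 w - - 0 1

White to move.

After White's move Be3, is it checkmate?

After Be3: black king on g1; in check: yes, from the white bishop on e3.
Black has 5 legal replies: Kh2, Kg2, Kh1, Kf1, f2.
In check but a legal move exists → not checkmate.

no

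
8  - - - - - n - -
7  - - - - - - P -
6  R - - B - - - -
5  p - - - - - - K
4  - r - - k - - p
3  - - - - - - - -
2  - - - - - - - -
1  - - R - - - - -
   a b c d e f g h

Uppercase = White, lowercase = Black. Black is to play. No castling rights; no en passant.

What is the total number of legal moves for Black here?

22

Black to move; king on e4.
In check: no.
Legal moves: Nh7, Nd7, Ng6, Ne6, Kf5, Kd5, Kd4, Kf3, Ke3, Kd3, Rb8, Rb7, Rb6, Rb5+, Rd4, Rc4, Ra4, Rb3, Rb2, Rb1, a4, h3.
Count: 22.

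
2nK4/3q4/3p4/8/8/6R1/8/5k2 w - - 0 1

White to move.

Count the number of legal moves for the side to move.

1

White to move; king on d8.
In check: yes, from the black queen on d7.
Legal moves: Kxd7.
Count: 1.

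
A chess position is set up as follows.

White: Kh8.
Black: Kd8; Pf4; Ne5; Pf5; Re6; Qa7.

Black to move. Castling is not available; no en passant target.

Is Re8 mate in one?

After Re8: white king on h8; in check: yes, from the black rook on e8.
King squares — g7: attacked by Qa7; h7: attacked by Qa7; g8: attacked by Re8.
White has no legal moves → checkmate.

yes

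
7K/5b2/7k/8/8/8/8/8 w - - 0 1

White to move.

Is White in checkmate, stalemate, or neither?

White to move; white king on h8.
In check: no.
King squares — g7: attacked by Kh6; h7: attacked by Kh6; g8: attacked by Bf7.
Legal moves for White: none.
Not in check and no legal moves → stalemate.

stalemate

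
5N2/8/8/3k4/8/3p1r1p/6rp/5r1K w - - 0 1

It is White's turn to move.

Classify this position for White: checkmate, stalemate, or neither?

White to move; white king on h1.
In check: yes, from the black rook on f1.
King squares — g1: attacked by Rf1; g2: attacked by Ph3; h2: attacked by Rg2.
Legal moves for White: none.
In check with no legal moves → checkmate.

checkmate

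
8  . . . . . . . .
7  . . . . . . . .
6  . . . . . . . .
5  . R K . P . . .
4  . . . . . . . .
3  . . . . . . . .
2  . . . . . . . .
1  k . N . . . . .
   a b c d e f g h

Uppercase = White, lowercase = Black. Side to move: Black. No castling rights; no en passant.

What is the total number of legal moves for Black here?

0

Black to move; king on a1.
In check: no.
Legal moves: none.
Count: 0.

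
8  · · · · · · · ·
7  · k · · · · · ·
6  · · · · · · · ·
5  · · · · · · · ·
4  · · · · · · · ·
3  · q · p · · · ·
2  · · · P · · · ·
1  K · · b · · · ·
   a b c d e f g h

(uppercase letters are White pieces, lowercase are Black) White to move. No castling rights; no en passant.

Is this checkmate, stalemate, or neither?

stalemate

White to move; white king on a1.
In check: no.
King squares — b1: attacked by Qb3; a2: attacked by Qb3; b2: attacked by Qb3.
Legal moves for White: none.
Not in check and no legal moves → stalemate.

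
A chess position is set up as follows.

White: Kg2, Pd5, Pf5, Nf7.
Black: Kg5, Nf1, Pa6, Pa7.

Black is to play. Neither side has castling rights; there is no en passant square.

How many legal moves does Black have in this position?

Black to move; king on g5.
In check: yes, from the white knight on f7.
Legal moves: Kf6, Kh5, Kxf5, Kh4, Kg4, Kf4.
Count: 6.

6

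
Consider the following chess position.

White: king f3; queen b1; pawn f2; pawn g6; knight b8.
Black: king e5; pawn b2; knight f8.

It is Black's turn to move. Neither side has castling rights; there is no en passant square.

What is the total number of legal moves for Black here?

Black to move; king on e5.
In check: no.
Legal moves: Nh7, Nd7, Nxg6, Ne6, Kf6, Ke6, Kd6, Kd5, Kd4.
Count: 9.

9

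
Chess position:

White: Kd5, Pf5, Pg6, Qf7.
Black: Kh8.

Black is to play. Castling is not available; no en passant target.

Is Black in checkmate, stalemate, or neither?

stalemate

Black to move; black king on h8.
In check: no.
King squares — g7: attacked by Qf7; h7: attacked by Pg6; g8: attacked by Qf7.
Legal moves for Black: none.
Not in check and no legal moves → stalemate.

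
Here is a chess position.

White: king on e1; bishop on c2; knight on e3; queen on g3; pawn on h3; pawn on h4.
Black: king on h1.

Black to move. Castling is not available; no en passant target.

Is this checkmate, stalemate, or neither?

Black to move; black king on h1.
In check: no.
King squares — g1: attacked by Qg3; g2: attacked by Ne3; h2: attacked by Qg3.
Legal moves for Black: none.
Not in check and no legal moves → stalemate.

stalemate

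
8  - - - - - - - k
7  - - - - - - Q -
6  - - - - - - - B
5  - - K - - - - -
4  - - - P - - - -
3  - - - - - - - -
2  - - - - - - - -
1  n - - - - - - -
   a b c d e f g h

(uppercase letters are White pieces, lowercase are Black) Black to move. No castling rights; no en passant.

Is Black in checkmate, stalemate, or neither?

Black to move; black king on h8.
In check: yes, from the white queen on g7.
King squares — g7: attacked by Bh6; h7: attacked by Qg7; g8: attacked by Qg7.
Legal moves for Black: none.
In check with no legal moves → checkmate.

checkmate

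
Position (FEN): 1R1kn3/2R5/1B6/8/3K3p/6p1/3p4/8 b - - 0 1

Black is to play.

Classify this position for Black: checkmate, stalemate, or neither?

Black to move; black king on d8.
In check: yes, from the white rook on b8.
King squares — c7: attacked by Bb6; d7: attacked by Rc7; e7: attacked by Rc7; c8: attacked by Rc7; e8: own knight.
Legal moves for Black: none.
In check with no legal moves → checkmate.

checkmate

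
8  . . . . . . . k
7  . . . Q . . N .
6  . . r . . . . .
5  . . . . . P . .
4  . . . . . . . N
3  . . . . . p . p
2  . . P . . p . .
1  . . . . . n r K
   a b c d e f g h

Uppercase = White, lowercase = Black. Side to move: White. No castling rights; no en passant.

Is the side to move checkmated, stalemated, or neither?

checkmate

White to move; white king on h1.
In check: yes, from the black rook on g1.
King squares — g1: attacked by Pf2; g2: attacked by Rg1; h2: attacked by Nf1.
Legal moves for White: none.
In check with no legal moves → checkmate.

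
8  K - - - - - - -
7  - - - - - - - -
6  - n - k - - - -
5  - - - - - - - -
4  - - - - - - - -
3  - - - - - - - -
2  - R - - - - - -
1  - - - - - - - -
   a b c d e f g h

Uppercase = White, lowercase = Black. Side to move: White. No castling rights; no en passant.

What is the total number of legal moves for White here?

White to move; king on a8.
In check: yes, from the black knight on b6.
Legal moves: Kb8, Kb7, Ka7, Rxb6+.
Count: 4.

4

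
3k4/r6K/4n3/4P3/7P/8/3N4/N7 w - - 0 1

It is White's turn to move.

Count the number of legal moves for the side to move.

4

White to move; king on h7.
In check: yes, from the black rook on a7.
Legal moves: Kh8, Kg8, Kh6, Kg6.
Count: 4.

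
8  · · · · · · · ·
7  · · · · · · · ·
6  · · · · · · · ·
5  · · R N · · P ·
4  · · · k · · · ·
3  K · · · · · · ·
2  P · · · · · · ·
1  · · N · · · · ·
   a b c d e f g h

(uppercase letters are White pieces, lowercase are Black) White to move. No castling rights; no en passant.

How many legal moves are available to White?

24

White to move; king on a3.
In check: no.
Legal moves: Ne7, Nc7, Nf6, Nb6, Nf4, Nb4, Ne3, Nc3, Rc8, Rc7, Rc6, Rb5, Ra5, Rc4+, Rc3, Rc2, Kb4, Ka4, Kb3, Kb2, Nd3, Nb3+, Ne2+, g6.
Count: 24.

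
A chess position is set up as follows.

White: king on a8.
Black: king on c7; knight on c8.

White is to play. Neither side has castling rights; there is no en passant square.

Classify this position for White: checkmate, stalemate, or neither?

stalemate

White to move; white king on a8.
In check: no.
King squares — a7: attacked by Nc8; b7: attacked by Kc7; b8: attacked by Kc7.
Legal moves for White: none.
Not in check and no legal moves → stalemate.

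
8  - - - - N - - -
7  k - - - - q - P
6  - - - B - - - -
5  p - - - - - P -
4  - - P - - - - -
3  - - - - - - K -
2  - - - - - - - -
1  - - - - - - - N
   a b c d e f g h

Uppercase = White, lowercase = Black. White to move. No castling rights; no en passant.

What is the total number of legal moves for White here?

White to move; king on g3.
In check: no.
Legal moves: Ng7, Nc7, Nf6, Bf8, Bb8+, Be7, Bc7, Be5, Bc5+, Bf4, Bb4, Ba3, Kh4, Kg4, Kh3, Kh2, Kg2, Nf2, h8=Q, h8=R, h8=B, h8=N, g6, c5.
Count: 24.

24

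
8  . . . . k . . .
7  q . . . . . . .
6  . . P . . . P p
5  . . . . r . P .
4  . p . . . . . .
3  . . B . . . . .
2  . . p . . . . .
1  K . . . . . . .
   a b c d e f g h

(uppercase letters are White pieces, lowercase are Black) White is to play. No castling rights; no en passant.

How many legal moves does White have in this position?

1

White to move; king on a1.
In check: yes, from the black queen on a7.
Legal moves: Kb2.
Count: 1.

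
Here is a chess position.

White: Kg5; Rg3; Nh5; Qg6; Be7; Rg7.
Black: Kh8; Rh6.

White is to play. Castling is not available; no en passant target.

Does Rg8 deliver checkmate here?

After Rg8: black king on h8; in check: yes, from the white rook on g8.
King squares — g7: attacked by Nh5; h7: attacked by Qg6; g8: attacked by Qg6.
Black has no legal moves → checkmate.

yes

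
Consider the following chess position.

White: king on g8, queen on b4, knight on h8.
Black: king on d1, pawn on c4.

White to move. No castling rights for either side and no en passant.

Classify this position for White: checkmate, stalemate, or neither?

White to move; white king on g8.
In check: no.
Legal moves for White include: Nf7, Ng6, Kf8, Kh7, Kg7, Kf7, Qf8, Qb8, Qe7, Qb7, Qd6+, Qb6, Qc5, Qb5, Qa5, Qxc4, Qa4+, Qc3, ... (list truncated; more exist).
White has legal moves and is not in check → neither.

neither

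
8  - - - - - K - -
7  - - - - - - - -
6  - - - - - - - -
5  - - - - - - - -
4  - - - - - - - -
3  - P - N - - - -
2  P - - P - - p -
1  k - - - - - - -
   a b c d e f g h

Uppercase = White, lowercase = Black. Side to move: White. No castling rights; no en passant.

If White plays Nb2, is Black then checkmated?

no

After Nb2: black king on a1; in check: no.
Black is not in check, so this cannot be checkmate.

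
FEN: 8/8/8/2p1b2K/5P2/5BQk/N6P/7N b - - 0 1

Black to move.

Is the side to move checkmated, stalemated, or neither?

Black to move; black king on h3.
In check: yes, from the white queen on g3.
King squares — g2: attacked by Bf3; h2: attacked by Qg3; g3: attacked by Nh1; g4: attacked by Bf3; h4: attacked by Qg3.
Legal moves for Black: none.
In check with no legal moves → checkmate.

checkmate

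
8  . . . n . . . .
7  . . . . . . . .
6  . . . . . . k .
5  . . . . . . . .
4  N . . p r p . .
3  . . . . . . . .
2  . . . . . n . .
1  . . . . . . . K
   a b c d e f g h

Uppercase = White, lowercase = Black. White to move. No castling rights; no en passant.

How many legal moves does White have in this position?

White to move; king on h1.
In check: yes, from the black knight on f2.
Legal moves: Kh2, Kg2, Kg1.
Count: 3.

3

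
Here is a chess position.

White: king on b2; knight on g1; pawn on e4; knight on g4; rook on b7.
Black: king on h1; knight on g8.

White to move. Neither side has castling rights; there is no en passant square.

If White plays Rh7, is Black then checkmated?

After Rh7: black king on h1; in check: yes, from the white rook on h7.
Black has 3 legal replies: Kg2, Kxg1, Nh6.
In check but a legal move exists → not checkmate.

no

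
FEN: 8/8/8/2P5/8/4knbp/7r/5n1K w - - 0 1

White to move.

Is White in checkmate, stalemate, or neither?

White to move; white king on h1.
In check: yes, from the black rook on h2.
King squares — g1: attacked by Nf3; g2: attacked by Rh2; h2: attacked by Nf1.
Legal moves for White: none.
In check with no legal moves → checkmate.

checkmate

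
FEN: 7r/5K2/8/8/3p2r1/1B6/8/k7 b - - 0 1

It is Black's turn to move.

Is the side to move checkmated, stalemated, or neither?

Black to move; black king on a1.
In check: no.
Legal moves for Black include: Rhg8, Rf8+, Re8, Rd8, Rc8, Rb8, Ra8, Rh7+, Rh6, Rh5, Rhh4, Rh3, Rh2, Rh1, Rgg8, Rg7+, Rg6, Rg5, ... (list truncated; more exist).
Black has legal moves and is not in check → neither.

neither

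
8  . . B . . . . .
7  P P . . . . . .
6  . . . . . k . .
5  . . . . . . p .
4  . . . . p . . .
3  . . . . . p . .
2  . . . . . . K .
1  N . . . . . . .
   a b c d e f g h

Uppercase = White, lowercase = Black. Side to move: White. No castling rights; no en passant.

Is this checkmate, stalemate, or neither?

White to move; white king on g2.
In check: yes, from the black pawn on f3.
King squares — f1: available; g1: available; h1: available; f2: available; h2: available; f3: attacked by Pe4; g3: available; h3: available.
Legal moves for White: Kh3, Kg3, Kh2, Kf2, Kh1, Kg1, Kf1.
White is in check but has 7 legal moves → neither.

neither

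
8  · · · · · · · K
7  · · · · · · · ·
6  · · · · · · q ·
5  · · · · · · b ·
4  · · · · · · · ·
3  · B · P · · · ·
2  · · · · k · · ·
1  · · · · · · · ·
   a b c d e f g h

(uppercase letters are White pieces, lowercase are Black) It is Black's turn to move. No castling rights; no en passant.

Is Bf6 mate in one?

After Bf6: white king on h8; in check: yes, from the black bishop on f6.
King squares — g7: attacked by Bf6; h7: attacked by Qg6; g8: attacked by Qg6.
White has no legal moves → checkmate.

yes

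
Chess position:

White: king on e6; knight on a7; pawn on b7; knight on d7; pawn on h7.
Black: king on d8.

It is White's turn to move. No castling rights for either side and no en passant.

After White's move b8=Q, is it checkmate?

After b8=Q: black king on d8; in check: yes, from the white queen on b8.
King squares — c7: attacked by Qb8; d7: attacked by Ke6; e7: attacked by Ke6; c8: attacked by Na7; e8: attacked by Qb8.
Black has no legal moves → checkmate.

yes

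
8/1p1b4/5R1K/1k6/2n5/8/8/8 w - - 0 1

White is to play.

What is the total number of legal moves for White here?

White to move; king on h6.
In check: no.
Legal moves: Kh7, Kg7, Kg6, Kh5, Kg5, Rf8, Rf7, Rg6, Re6, Rd6, Rc6, Rb6+, Ra6, Rf5+, Rf4, Rf3, Rf2, Rf1.
Count: 18.

18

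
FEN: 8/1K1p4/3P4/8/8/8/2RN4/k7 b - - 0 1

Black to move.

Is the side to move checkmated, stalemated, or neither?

stalemate

Black to move; black king on a1.
In check: no.
King squares — b1: attacked by Nd2; a2: attacked by Rc2; b2: attacked by Rc2.
Legal moves for Black: none.
Not in check and no legal moves → stalemate.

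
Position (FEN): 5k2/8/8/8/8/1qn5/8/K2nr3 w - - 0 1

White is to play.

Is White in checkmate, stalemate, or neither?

White to move; white king on a1.
In check: no.
King squares — b1: attacked by Qb3; a2: attacked by Qb3; b2: attacked by Nd1.
Legal moves for White: none.
Not in check and no legal moves → stalemate.

stalemate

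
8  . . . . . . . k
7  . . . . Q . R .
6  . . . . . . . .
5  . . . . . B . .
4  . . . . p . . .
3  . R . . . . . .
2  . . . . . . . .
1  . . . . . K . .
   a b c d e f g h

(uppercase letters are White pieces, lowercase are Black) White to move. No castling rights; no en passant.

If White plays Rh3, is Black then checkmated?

yes

After Rh3: black king on h8; in check: yes, from the white rook on h3.
King squares — g7: attacked by Qe7; h7: attacked by Rh3; g8: attacked by Rg7.
Black has no legal moves → checkmate.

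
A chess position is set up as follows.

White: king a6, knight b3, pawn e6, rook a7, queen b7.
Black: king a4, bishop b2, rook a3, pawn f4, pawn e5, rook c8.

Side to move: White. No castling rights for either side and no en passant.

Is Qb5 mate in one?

yes

After Qb5: black king on a4; in check: yes, from the white queen on b5.
King squares — a3: own rook; b3: attacked by Qb5; b4: attacked by Qb5; a5: attacked by Nb3; b5: attacked by Ka6.
Black has no legal moves → checkmate.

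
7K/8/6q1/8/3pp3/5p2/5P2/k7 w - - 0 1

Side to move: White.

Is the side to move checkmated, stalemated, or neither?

stalemate

White to move; white king on h8.
In check: no.
King squares — g7: attacked by Qg6; h7: attacked by Qg6; g8: attacked by Qg6.
Legal moves for White: none.
Not in check and no legal moves → stalemate.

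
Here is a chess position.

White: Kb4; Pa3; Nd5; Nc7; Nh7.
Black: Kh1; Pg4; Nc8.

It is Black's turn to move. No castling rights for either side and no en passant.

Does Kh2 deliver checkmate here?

no

After Kh2: white king on b4; in check: no.
White is not in check, so this cannot be checkmate.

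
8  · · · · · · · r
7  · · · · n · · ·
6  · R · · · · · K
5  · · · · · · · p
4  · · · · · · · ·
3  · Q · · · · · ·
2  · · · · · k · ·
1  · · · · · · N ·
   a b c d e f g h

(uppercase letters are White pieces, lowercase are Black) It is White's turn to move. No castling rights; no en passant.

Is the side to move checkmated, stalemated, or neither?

White to move; white king on h6.
In check: yes, from the black rook on h8.
King squares — g5: available; h5: attacked by Rh8; g6: attacked by Ne7; g7: available; h7: attacked by Rh8.
Legal moves for White: Kg7, Kg5.
White is in check but has 2 legal moves → neither.

neither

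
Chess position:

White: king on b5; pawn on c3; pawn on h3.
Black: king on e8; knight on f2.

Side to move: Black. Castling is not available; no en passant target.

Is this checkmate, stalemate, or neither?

Black to move; black king on e8.
In check: no.
Legal moves for Black: Kf8, Kd8, Kf7, Ke7, Kd7, Ng4, Ne4, Nxh3, Nd3, Nh1, Nd1.
Black has 11 legal moves and is not in check → neither.

neither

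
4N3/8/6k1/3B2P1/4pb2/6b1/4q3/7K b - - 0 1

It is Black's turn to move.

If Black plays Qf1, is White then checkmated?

yes

After Qf1: white king on h1; in check: yes, from the black queen on f1.
King squares — g1: attacked by Qf1; g2: attacked by Qf1; h2: attacked by Bg3.
White has no legal moves → checkmate.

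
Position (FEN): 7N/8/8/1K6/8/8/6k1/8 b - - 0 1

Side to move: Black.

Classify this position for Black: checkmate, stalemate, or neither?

Black to move; black king on g2.
In check: no.
Legal moves for Black: Kh3, Kg3, Kf3, Kh2, Kf2, Kh1, Kg1, Kf1.
Black has 8 legal moves and is not in check → neither.

neither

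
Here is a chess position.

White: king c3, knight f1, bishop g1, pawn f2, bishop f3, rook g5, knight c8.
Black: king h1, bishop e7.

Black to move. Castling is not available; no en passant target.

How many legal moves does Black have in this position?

Black to move; king on h1.
In check: yes, from the white bishop on f3.
Legal moves: none.
Count: 0.

0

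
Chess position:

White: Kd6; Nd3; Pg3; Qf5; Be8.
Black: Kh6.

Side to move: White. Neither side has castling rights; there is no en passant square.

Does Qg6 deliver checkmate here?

yes

After Qg6: black king on h6; in check: yes, from the white queen on g6.
King squares — g5: attacked by Qg6; h5: attacked by Qg6; g6: attacked by Be8; g7: attacked by Qg6; h7: attacked by Qg6.
Black has no legal moves → checkmate.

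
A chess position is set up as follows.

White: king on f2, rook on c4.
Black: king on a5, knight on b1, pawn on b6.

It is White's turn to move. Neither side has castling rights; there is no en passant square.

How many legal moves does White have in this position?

22

White to move; king on f2.
In check: no.
Legal moves: Rc8, Rc7, Rc6, Rc5+, Rh4, Rg4, Rf4, Re4, Rd4, Rb4, Ra4+, Rc3, Rc2, Rc1, Kg3, Kf3, Ke3, Kg2, Ke2, Kg1, Kf1, Ke1.
Count: 22.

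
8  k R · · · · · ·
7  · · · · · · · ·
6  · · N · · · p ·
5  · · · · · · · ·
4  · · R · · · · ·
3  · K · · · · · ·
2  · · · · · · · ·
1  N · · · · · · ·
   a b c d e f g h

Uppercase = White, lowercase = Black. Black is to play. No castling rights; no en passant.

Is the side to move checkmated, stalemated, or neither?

checkmate

Black to move; black king on a8.
In check: yes, from the white rook on b8.
King squares — a7: attacked by Nc6; b7: attacked by Rb8; b8: attacked by Nc6.
Legal moves for Black: none.
In check with no legal moves → checkmate.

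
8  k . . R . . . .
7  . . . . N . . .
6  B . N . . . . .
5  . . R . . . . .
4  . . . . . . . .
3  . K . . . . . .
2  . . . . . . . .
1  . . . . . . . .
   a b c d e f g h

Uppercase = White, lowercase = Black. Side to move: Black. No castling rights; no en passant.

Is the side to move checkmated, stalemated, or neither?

Black to move; black king on a8.
In check: yes, from the white rook on d8.
King squares — a7: attacked by Nc6; b7: attacked by Ba6; b8: attacked by Nc6.
Legal moves for Black: none.
In check with no legal moves → checkmate.

checkmate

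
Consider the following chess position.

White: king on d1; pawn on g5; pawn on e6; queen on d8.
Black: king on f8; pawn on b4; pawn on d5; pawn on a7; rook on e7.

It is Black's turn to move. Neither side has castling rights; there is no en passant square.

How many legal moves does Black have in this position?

Black to move; king on f8.
In check: yes, from the white queen on d8.
Legal moves: Kg7, Re8.
Count: 2.

2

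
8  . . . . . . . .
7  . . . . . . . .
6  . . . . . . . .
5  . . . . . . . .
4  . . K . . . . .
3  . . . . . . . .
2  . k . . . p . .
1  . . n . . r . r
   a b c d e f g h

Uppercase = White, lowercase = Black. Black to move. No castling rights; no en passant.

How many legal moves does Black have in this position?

20

Black to move; king on b2.
In check: no.
Legal moves: Ka3, Kc2, Ka2, Kb1, Ka1, Rh8, Rh7, Rh6, Rh5, Rh4+, Rh3, Rh2, Rhg1, Rfg1, Re1, Rd1, Nd3, Nb3, Ne2, Na2.
Count: 20.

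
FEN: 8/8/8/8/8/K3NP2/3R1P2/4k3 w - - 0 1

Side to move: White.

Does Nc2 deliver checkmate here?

After Nc2: black king on e1; in check: yes, from the white knight on c2.
Black has 2 legal replies: Kxd2, Kf1.
In check but a legal move exists → not checkmate.

no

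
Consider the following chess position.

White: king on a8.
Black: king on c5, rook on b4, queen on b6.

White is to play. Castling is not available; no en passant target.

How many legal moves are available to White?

White to move; king on a8.
In check: no.
Legal moves: none.
Count: 0.

0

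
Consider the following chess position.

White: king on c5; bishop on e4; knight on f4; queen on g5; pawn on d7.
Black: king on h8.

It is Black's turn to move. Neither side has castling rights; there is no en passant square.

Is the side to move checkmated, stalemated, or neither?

stalemate

Black to move; black king on h8.
In check: no.
King squares — g7: attacked by Qg5; h7: attacked by Be4; g8: attacked by Qg5.
Legal moves for Black: none.
Not in check and no legal moves → stalemate.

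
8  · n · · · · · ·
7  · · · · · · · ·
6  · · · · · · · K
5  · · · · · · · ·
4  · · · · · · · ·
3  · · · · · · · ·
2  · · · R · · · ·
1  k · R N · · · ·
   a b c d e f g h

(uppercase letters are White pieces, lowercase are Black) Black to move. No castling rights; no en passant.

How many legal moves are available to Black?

Black to move; king on a1.
In check: yes, from the white rook on c1.
Legal moves: none.
Count: 0.

0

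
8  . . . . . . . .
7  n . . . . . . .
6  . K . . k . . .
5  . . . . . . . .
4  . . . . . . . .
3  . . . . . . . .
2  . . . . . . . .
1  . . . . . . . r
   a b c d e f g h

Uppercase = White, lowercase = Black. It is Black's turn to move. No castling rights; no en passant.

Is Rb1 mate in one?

After Rb1: white king on b6; in check: yes, from the black rook on b1.
White has 5 legal replies: Kc7, Kxa7, Ka6, Kc5, Ka5.
In check but a legal move exists → not checkmate.

no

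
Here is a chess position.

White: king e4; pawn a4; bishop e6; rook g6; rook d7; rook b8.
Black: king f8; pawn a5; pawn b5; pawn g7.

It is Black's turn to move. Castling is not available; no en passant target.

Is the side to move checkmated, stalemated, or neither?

Black to move; black king on f8.
In check: yes, from the white rook on b8.
King squares — e7: attacked by Rd7; f7: attacked by Be6; g7: own pawn; e8: attacked by Rb8; g8: attacked by Be6.
Legal moves for Black: none.
In check with no legal moves → checkmate.

checkmate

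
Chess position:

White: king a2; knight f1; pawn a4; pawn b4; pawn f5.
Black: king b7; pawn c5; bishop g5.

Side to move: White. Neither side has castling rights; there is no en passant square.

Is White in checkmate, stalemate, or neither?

neither

White to move; white king on a2.
In check: no.
Legal moves for White: Kb3, Ka3, Kb2, Kb1, Ka1, Ng3, Ne3, Nh2, Nd2, bxc5, f6, b5, a5.
White has 13 legal moves and is not in check → neither.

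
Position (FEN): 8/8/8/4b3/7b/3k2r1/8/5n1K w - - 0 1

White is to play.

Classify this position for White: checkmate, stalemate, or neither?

stalemate

White to move; white king on h1.
In check: no.
King squares — g1: attacked by Rg3; g2: attacked by Rg3; h2: attacked by Nf1.
Legal moves for White: none.
Not in check and no legal moves → stalemate.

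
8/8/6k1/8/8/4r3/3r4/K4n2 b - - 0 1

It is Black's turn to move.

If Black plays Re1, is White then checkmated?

After Re1: white king on a1; in check: yes, from the black rook on e1.
King squares — b1: attacked by Re1; a2: attacked by Rd2; b2: attacked by Rd2.
White has no legal moves → checkmate.

yes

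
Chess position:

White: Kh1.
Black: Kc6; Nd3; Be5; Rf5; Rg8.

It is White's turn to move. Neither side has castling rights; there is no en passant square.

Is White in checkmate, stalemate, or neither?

stalemate

White to move; white king on h1.
In check: no.
King squares — g1: attacked by Rg8; g2: attacked by Rg8; h2: attacked by Be5.
Legal moves for White: none.
Not in check and no legal moves → stalemate.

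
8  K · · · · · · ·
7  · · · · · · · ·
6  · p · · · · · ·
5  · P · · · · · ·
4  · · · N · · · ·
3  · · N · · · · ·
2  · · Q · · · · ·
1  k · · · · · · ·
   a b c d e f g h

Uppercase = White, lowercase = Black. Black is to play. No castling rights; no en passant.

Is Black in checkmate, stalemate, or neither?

Black to move; black king on a1.
In check: no.
King squares — b1: attacked by Qc2; a2: attacked by Qc2; b2: attacked by Qc2.
Legal moves for Black: none.
Not in check and no legal moves → stalemate.

stalemate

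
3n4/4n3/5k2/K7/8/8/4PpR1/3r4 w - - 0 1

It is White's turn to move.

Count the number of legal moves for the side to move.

16

White to move; king on a5.
In check: no.
Legal moves: Kb6, Ka6, Kb5, Kb4, Ka4, Rg8, Rg7, Rg6+, Rg5, Rg4, Rg3, Rh2, Rxf2+, Rg1, e3, e4.
Count: 16.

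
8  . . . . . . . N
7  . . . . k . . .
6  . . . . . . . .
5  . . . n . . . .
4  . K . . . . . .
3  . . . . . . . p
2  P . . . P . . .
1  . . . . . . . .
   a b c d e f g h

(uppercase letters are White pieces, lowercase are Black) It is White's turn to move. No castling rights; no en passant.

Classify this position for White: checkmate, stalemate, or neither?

neither

White to move; white king on b4.
In check: yes, from the black knight on d5.
Legal moves for White: Kc5, Kb5, Ka5, Kc4, Ka4, Kb3, Ka3.
White is in check but has 7 legal moves → neither.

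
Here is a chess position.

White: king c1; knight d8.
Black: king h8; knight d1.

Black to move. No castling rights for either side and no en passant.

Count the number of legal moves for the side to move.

Black to move; king on h8.
In check: no.
Legal moves: Kg8, Kh7, Kg7, Ne3, Nc3, Nf2, Nb2.
Count: 7.

7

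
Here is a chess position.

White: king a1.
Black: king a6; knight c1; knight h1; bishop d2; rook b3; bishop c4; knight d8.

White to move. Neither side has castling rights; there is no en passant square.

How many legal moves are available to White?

White to move; king on a1.
In check: no.
Legal moves: none.
Count: 0.

0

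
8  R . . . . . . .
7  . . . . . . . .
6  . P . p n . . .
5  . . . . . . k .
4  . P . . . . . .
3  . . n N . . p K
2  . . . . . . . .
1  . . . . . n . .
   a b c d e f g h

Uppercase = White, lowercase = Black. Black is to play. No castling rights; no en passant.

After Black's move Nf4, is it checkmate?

no

After Nf4: white king on h3; in check: yes, from the black knight on f4.
White has 1 legal reply: Nxf4.
In check but a legal move exists → not checkmate.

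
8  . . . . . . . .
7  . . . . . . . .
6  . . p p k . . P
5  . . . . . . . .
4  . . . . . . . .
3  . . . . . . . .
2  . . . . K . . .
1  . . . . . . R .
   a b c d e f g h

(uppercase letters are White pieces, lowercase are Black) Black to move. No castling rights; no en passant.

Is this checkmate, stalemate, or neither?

Black to move; black king on e6.
In check: no.
Legal moves for Black: Kf7, Ke7, Kd7, Kf6, Kf5, Ke5, Kd5, d5, c5.
Black has 9 legal moves and is not in check → neither.

neither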